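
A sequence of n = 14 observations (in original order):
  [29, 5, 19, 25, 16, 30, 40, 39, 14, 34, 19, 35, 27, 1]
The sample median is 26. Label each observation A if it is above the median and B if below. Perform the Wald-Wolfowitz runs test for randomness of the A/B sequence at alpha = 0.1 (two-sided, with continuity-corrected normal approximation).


Step 1: Compute median = 26; label A = above, B = below.
Labels in order: ABBBBAAABABAAB  (n_A = 7, n_B = 7)
Step 2: Count runs R = 8.
Step 3: Under H0 (random ordering), E[R] = 2*n_A*n_B/(n_A+n_B) + 1 = 2*7*7/14 + 1 = 8.0000.
        Var[R] = 2*n_A*n_B*(2*n_A*n_B - n_A - n_B) / ((n_A+n_B)^2 * (n_A+n_B-1)) = 8232/2548 = 3.2308.
        SD[R] = 1.7974.
Step 4: R = E[R], so z = 0 with no continuity correction.
Step 5: Two-sided p-value via normal approximation = 2*(1 - Phi(|z|)) = 1.000000.
Step 6: alpha = 0.1. fail to reject H0.

R = 8, z = 0.0000, p = 1.000000, fail to reject H0.


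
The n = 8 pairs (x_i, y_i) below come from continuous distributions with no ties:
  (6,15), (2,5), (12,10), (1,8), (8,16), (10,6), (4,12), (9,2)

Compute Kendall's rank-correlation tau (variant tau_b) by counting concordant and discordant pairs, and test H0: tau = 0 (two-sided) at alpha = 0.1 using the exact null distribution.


Step 1: Enumerate the 28 unordered pairs (i,j) with i<j and classify each by sign(x_j-x_i) * sign(y_j-y_i).
  (1,2):dx=-4,dy=-10->C; (1,3):dx=+6,dy=-5->D; (1,4):dx=-5,dy=-7->C; (1,5):dx=+2,dy=+1->C
  (1,6):dx=+4,dy=-9->D; (1,7):dx=-2,dy=-3->C; (1,8):dx=+3,dy=-13->D; (2,3):dx=+10,dy=+5->C
  (2,4):dx=-1,dy=+3->D; (2,5):dx=+6,dy=+11->C; (2,6):dx=+8,dy=+1->C; (2,7):dx=+2,dy=+7->C
  (2,8):dx=+7,dy=-3->D; (3,4):dx=-11,dy=-2->C; (3,5):dx=-4,dy=+6->D; (3,6):dx=-2,dy=-4->C
  (3,7):dx=-8,dy=+2->D; (3,8):dx=-3,dy=-8->C; (4,5):dx=+7,dy=+8->C; (4,6):dx=+9,dy=-2->D
  (4,7):dx=+3,dy=+4->C; (4,8):dx=+8,dy=-6->D; (5,6):dx=+2,dy=-10->D; (5,7):dx=-4,dy=-4->C
  (5,8):dx=+1,dy=-14->D; (6,7):dx=-6,dy=+6->D; (6,8):dx=-1,dy=-4->C; (7,8):dx=+5,dy=-10->D
Step 2: C = 15, D = 13, total pairs = 28.
Step 3: tau = (C - D)/(n(n-1)/2) = (15 - 13)/28 = 0.071429.
Step 4: Exact two-sided p-value (enumerate n! = 40320 permutations of y under H0): p = 0.904861.
Step 5: alpha = 0.1. fail to reject H0.

tau_b = 0.0714 (C=15, D=13), p = 0.904861, fail to reject H0.


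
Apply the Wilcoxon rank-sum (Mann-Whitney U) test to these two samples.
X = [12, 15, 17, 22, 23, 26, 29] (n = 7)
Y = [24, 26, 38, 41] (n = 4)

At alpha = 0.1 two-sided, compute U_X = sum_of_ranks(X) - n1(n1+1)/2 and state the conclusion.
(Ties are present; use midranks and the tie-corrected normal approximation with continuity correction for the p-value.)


Step 1: Combine and sort all 11 observations; assign midranks.
sorted (value, group): (12,X), (15,X), (17,X), (22,X), (23,X), (24,Y), (26,X), (26,Y), (29,X), (38,Y), (41,Y)
ranks: 12->1, 15->2, 17->3, 22->4, 23->5, 24->6, 26->7.5, 26->7.5, 29->9, 38->10, 41->11
Step 2: Rank sum for X: R1 = 1 + 2 + 3 + 4 + 5 + 7.5 + 9 = 31.5.
Step 3: U_X = R1 - n1(n1+1)/2 = 31.5 - 7*8/2 = 31.5 - 28 = 3.5.
       U_Y = n1*n2 - U_X = 28 - 3.5 = 24.5.
Step 4: Ties are present, so use the tie-corrected normal approximation (with continuity correction) for the p-value.
Step 5: p-value = 0.058207; compare to alpha = 0.1. reject H0.

U_X = 3.5, p = 0.058207, reject H0 at alpha = 0.1.


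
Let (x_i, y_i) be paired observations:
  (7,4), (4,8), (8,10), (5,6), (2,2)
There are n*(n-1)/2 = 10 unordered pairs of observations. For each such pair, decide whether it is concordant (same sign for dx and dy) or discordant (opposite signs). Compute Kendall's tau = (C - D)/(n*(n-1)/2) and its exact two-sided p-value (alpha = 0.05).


Step 1: Enumerate the 10 unordered pairs (i,j) with i<j and classify each by sign(x_j-x_i) * sign(y_j-y_i).
  (1,2):dx=-3,dy=+4->D; (1,3):dx=+1,dy=+6->C; (1,4):dx=-2,dy=+2->D; (1,5):dx=-5,dy=-2->C
  (2,3):dx=+4,dy=+2->C; (2,4):dx=+1,dy=-2->D; (2,5):dx=-2,dy=-6->C; (3,4):dx=-3,dy=-4->C
  (3,5):dx=-6,dy=-8->C; (4,5):dx=-3,dy=-4->C
Step 2: C = 7, D = 3, total pairs = 10.
Step 3: tau = (C - D)/(n(n-1)/2) = (7 - 3)/10 = 0.400000.
Step 4: Exact two-sided p-value (enumerate n! = 120 permutations of y under H0): p = 0.483333.
Step 5: alpha = 0.05. fail to reject H0.

tau_b = 0.4000 (C=7, D=3), p = 0.483333, fail to reject H0.


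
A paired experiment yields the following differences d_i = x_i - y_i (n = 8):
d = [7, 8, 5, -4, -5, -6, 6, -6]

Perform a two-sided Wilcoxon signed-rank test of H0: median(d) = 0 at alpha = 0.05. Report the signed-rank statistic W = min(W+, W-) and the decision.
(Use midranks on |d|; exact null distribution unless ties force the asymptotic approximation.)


Step 1: Drop any zero differences (none here) and take |d_i|.
|d| = [7, 8, 5, 4, 5, 6, 6, 6]
Step 2: Midrank |d_i| (ties get averaged ranks).
ranks: |7|->7, |8|->8, |5|->2.5, |4|->1, |5|->2.5, |6|->5, |6|->5, |6|->5
Step 3: Attach original signs; sum ranks with positive sign and with negative sign.
W+ = 7 + 8 + 2.5 + 5 = 22.5
W- = 1 + 2.5 + 5 + 5 = 13.5
(Check: W+ + W- = 36 should equal n(n+1)/2 = 36.)
Step 4: Test statistic W = min(W+, W-) = 13.5.
Step 5: Ties in |d|, so use the tie-corrected normal approximation.
        E[W] = n(n+1)/4 = 8*9/4 = 18.
        Tie groups: |d|=5 (t=2), |d|=6 (t=3); sum(t^3 - t) = 30.
        Var[W] = n(n+1)(2n+1)/24 - sum(t^3-t)/48 = 1224/24 - 30/48 = 50.375.
        z = (W - E[W]) / sqrt(Var[W]) = (13.5 - 18) / 7.0975 = -0.6340.
        Two-sided p = 2*Phi(z) = 0.526066.
Step 6: alpha = 0.05. fail to reject H0.

W+ = 22.5, W- = 13.5, W = min = 13.5, p = 0.526066, fail to reject H0.


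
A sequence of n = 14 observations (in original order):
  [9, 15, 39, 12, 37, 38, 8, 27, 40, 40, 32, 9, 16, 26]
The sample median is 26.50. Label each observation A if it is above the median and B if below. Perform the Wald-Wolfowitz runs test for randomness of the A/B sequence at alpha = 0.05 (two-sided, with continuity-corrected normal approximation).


Step 1: Compute median = 26.50; label A = above, B = below.
Labels in order: BBABAABAAAABBB  (n_A = 7, n_B = 7)
Step 2: Count runs R = 7.
Step 3: Under H0 (random ordering), E[R] = 2*n_A*n_B/(n_A+n_B) + 1 = 2*7*7/14 + 1 = 8.0000.
        Var[R] = 2*n_A*n_B*(2*n_A*n_B - n_A - n_B) / ((n_A+n_B)^2 * (n_A+n_B-1)) = 8232/2548 = 3.2308.
        SD[R] = 1.7974.
Step 4: Continuity-corrected z = (R + 0.5 - E[R]) / SD[R] = (7 + 0.5 - 8.0000) / 1.7974 = -0.2782.
Step 5: Two-sided p-value via normal approximation = 2*(1 - Phi(|z|)) = 0.780879.
Step 6: alpha = 0.05. fail to reject H0.

R = 7, z = -0.2782, p = 0.780879, fail to reject H0.


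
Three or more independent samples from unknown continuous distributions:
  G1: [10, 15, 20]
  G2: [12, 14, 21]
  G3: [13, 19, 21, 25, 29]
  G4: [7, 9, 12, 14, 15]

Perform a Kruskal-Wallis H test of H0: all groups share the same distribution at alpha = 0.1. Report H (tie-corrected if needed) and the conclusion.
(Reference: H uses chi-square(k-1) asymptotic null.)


Step 1: Combine all N = 16 observations and assign midranks.
sorted (value, group, rank): (7,G4,1), (9,G4,2), (10,G1,3), (12,G2,4.5), (12,G4,4.5), (13,G3,6), (14,G2,7.5), (14,G4,7.5), (15,G1,9.5), (15,G4,9.5), (19,G3,11), (20,G1,12), (21,G2,13.5), (21,G3,13.5), (25,G3,15), (29,G3,16)
Step 2: Sum ranks within each group.
R_1 = 24.5 (n_1 = 3)
R_2 = 25.5 (n_2 = 3)
R_3 = 61.5 (n_3 = 5)
R_4 = 24.5 (n_4 = 5)
Step 3: H = 12/(N(N+1)) * sum(R_i^2/n_i) - 3(N+1)
     = 12/(16*17) * (24.5^2/3 + 25.5^2/3 + 61.5^2/5 + 24.5^2/5) - 3*17
     = 0.044118 * 1293.33 - 51
     = 6.058824.
Step 4: Ties present; correction factor C = 1 - 24/(16^3 - 16) = 0.994118. Corrected H = 6.058824 / 0.994118 = 6.094675.
Step 5: Under H0, H ~ chi^2(3); p-value = 0.107094.
Step 6: alpha = 0.1. fail to reject H0.

H = 6.0947, df = 3, p = 0.107094, fail to reject H0.


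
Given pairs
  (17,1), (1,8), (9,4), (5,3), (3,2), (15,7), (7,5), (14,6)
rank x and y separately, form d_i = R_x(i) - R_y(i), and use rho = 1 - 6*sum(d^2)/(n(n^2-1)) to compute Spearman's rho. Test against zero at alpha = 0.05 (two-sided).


Step 1: Rank x and y separately (midranks; no ties here).
rank(x): 17->8, 1->1, 9->5, 5->3, 3->2, 15->7, 7->4, 14->6
rank(y): 1->1, 8->8, 4->4, 3->3, 2->2, 7->7, 5->5, 6->6
Step 2: d_i = R_x(i) - R_y(i); compute d_i^2.
  (8-1)^2=49, (1-8)^2=49, (5-4)^2=1, (3-3)^2=0, (2-2)^2=0, (7-7)^2=0, (4-5)^2=1, (6-6)^2=0
sum(d^2) = 100.
Step 3: rho = 1 - 6*100 / (8*(8^2 - 1)) = 1 - 600/504 = -0.190476.
Step 4: Under H0, t = rho * sqrt((n-2)/(1-rho^2)) = -0.4753 ~ t(6).
Step 5: Two-sided p-value from the t-distribution with 6 df = 0.651401.
Step 6: alpha = 0.05. fail to reject H0.

rho = -0.1905, p = 0.651401, fail to reject H0 at alpha = 0.05.


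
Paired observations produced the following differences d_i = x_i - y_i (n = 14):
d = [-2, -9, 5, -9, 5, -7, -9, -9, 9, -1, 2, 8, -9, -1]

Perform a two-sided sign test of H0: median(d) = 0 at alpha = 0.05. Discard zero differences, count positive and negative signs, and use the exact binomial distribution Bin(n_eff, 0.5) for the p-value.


Step 1: Discard zero differences. Original n = 14; n_eff = number of nonzero differences = 14.
Nonzero differences (with sign): -2, -9, +5, -9, +5, -7, -9, -9, +9, -1, +2, +8, -9, -1
Step 2: Count signs: positive = 5, negative = 9.
Step 3: Under H0: P(positive) = 0.5, so the number of positives S ~ Bin(14, 0.5).
Step 4: Two-sided exact p-value = sum of Bin(14,0.5) probabilities at or below the observed probability = 0.423950.
Step 5: alpha = 0.05. fail to reject H0.

n_eff = 14, pos = 5, neg = 9, p = 0.423950, fail to reject H0.


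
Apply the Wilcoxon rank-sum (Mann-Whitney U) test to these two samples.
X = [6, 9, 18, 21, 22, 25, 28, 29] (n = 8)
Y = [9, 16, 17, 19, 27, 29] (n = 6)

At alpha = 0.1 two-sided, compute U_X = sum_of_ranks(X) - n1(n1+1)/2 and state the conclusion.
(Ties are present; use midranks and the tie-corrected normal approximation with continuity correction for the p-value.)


Step 1: Combine and sort all 14 observations; assign midranks.
sorted (value, group): (6,X), (9,X), (9,Y), (16,Y), (17,Y), (18,X), (19,Y), (21,X), (22,X), (25,X), (27,Y), (28,X), (29,X), (29,Y)
ranks: 6->1, 9->2.5, 9->2.5, 16->4, 17->5, 18->6, 19->7, 21->8, 22->9, 25->10, 27->11, 28->12, 29->13.5, 29->13.5
Step 2: Rank sum for X: R1 = 1 + 2.5 + 6 + 8 + 9 + 10 + 12 + 13.5 = 62.
Step 3: U_X = R1 - n1(n1+1)/2 = 62 - 8*9/2 = 62 - 36 = 26.
       U_Y = n1*n2 - U_X = 48 - 26 = 22.
Step 4: Ties are present, so use the tie-corrected normal approximation (with continuity correction) for the p-value.
Step 5: p-value = 0.846116; compare to alpha = 0.1. fail to reject H0.

U_X = 26, p = 0.846116, fail to reject H0 at alpha = 0.1.


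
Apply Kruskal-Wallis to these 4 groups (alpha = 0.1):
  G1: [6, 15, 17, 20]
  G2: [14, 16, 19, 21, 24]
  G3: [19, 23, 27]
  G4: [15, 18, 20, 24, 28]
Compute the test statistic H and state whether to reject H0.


Step 1: Combine all N = 17 observations and assign midranks.
sorted (value, group, rank): (6,G1,1), (14,G2,2), (15,G1,3.5), (15,G4,3.5), (16,G2,5), (17,G1,6), (18,G4,7), (19,G2,8.5), (19,G3,8.5), (20,G1,10.5), (20,G4,10.5), (21,G2,12), (23,G3,13), (24,G2,14.5), (24,G4,14.5), (27,G3,16), (28,G4,17)
Step 2: Sum ranks within each group.
R_1 = 21 (n_1 = 4)
R_2 = 42 (n_2 = 5)
R_3 = 37.5 (n_3 = 3)
R_4 = 52.5 (n_4 = 5)
Step 3: H = 12/(N(N+1)) * sum(R_i^2/n_i) - 3(N+1)
     = 12/(17*18) * (21^2/4 + 42^2/5 + 37.5^2/3 + 52.5^2/5) - 3*18
     = 0.039216 * 1483.05 - 54
     = 4.158824.
Step 4: Ties present; correction factor C = 1 - 24/(17^3 - 17) = 0.995098. Corrected H = 4.158824 / 0.995098 = 4.179310.
Step 5: Under H0, H ~ chi^2(3); p-value = 0.242741.
Step 6: alpha = 0.1. fail to reject H0.

H = 4.1793, df = 3, p = 0.242741, fail to reject H0.


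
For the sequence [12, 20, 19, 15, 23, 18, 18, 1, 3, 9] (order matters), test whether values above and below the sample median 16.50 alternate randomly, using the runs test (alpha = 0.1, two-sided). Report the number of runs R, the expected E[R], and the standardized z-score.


Step 1: Compute median = 16.50; label A = above, B = below.
Labels in order: BAABAAABBB  (n_A = 5, n_B = 5)
Step 2: Count runs R = 5.
Step 3: Under H0 (random ordering), E[R] = 2*n_A*n_B/(n_A+n_B) + 1 = 2*5*5/10 + 1 = 6.0000.
        Var[R] = 2*n_A*n_B*(2*n_A*n_B - n_A - n_B) / ((n_A+n_B)^2 * (n_A+n_B-1)) = 2000/900 = 2.2222.
        SD[R] = 1.4907.
Step 4: Continuity-corrected z = (R + 0.5 - E[R]) / SD[R] = (5 + 0.5 - 6.0000) / 1.4907 = -0.3354.
Step 5: Two-sided p-value via normal approximation = 2*(1 - Phi(|z|)) = 0.737316.
Step 6: alpha = 0.1. fail to reject H0.

R = 5, z = -0.3354, p = 0.737316, fail to reject H0.


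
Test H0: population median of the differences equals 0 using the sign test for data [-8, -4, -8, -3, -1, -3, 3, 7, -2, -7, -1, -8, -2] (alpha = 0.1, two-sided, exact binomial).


Step 1: Discard zero differences. Original n = 13; n_eff = number of nonzero differences = 13.
Nonzero differences (with sign): -8, -4, -8, -3, -1, -3, +3, +7, -2, -7, -1, -8, -2
Step 2: Count signs: positive = 2, negative = 11.
Step 3: Under H0: P(positive) = 0.5, so the number of positives S ~ Bin(13, 0.5).
Step 4: Two-sided exact p-value = sum of Bin(13,0.5) probabilities at or below the observed probability = 0.022461.
Step 5: alpha = 0.1. reject H0.

n_eff = 13, pos = 2, neg = 11, p = 0.022461, reject H0.


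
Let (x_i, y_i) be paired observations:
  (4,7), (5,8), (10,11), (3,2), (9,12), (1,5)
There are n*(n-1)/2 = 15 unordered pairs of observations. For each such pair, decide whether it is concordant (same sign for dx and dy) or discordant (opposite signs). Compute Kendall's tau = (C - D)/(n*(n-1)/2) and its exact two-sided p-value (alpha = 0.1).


Step 1: Enumerate the 15 unordered pairs (i,j) with i<j and classify each by sign(x_j-x_i) * sign(y_j-y_i).
  (1,2):dx=+1,dy=+1->C; (1,3):dx=+6,dy=+4->C; (1,4):dx=-1,dy=-5->C; (1,5):dx=+5,dy=+5->C
  (1,6):dx=-3,dy=-2->C; (2,3):dx=+5,dy=+3->C; (2,4):dx=-2,dy=-6->C; (2,5):dx=+4,dy=+4->C
  (2,6):dx=-4,dy=-3->C; (3,4):dx=-7,dy=-9->C; (3,5):dx=-1,dy=+1->D; (3,6):dx=-9,dy=-6->C
  (4,5):dx=+6,dy=+10->C; (4,6):dx=-2,dy=+3->D; (5,6):dx=-8,dy=-7->C
Step 2: C = 13, D = 2, total pairs = 15.
Step 3: tau = (C - D)/(n(n-1)/2) = (13 - 2)/15 = 0.733333.
Step 4: Exact two-sided p-value (enumerate n! = 720 permutations of y under H0): p = 0.055556.
Step 5: alpha = 0.1. reject H0.

tau_b = 0.7333 (C=13, D=2), p = 0.055556, reject H0.


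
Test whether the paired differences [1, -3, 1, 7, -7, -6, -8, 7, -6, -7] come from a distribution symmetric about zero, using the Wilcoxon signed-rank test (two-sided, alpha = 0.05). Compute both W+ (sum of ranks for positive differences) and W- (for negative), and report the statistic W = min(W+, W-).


Step 1: Drop any zero differences (none here) and take |d_i|.
|d| = [1, 3, 1, 7, 7, 6, 8, 7, 6, 7]
Step 2: Midrank |d_i| (ties get averaged ranks).
ranks: |1|->1.5, |3|->3, |1|->1.5, |7|->7.5, |7|->7.5, |6|->4.5, |8|->10, |7|->7.5, |6|->4.5, |7|->7.5
Step 3: Attach original signs; sum ranks with positive sign and with negative sign.
W+ = 1.5 + 1.5 + 7.5 + 7.5 = 18
W- = 3 + 7.5 + 4.5 + 10 + 4.5 + 7.5 = 37
(Check: W+ + W- = 55 should equal n(n+1)/2 = 55.)
Step 4: Test statistic W = min(W+, W-) = 18.
Step 5: Ties in |d|, so use the tie-corrected normal approximation.
        E[W] = n(n+1)/4 = 10*11/4 = 27.5.
        Tie groups: |d|=1 (t=2), |d|=6 (t=2), |d|=7 (t=4); sum(t^3 - t) = 72.
        Var[W] = n(n+1)(2n+1)/24 - sum(t^3-t)/48 = 2310/24 - 72/48 = 94.75.
        z = (W - E[W]) / sqrt(Var[W]) = (18 - 27.5) / 9.7340 = -0.9760.
        Two-sided p = 2*Phi(z) = 0.329082.
Step 6: alpha = 0.05. fail to reject H0.

W+ = 18, W- = 37, W = min = 18, p = 0.329082, fail to reject H0.


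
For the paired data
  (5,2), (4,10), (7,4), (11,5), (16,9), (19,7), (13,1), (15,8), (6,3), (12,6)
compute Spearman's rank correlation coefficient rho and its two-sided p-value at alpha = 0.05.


Step 1: Rank x and y separately (midranks; no ties here).
rank(x): 5->2, 4->1, 7->4, 11->5, 16->9, 19->10, 13->7, 15->8, 6->3, 12->6
rank(y): 2->2, 10->10, 4->4, 5->5, 9->9, 7->7, 1->1, 8->8, 3->3, 6->6
Step 2: d_i = R_x(i) - R_y(i); compute d_i^2.
  (2-2)^2=0, (1-10)^2=81, (4-4)^2=0, (5-5)^2=0, (9-9)^2=0, (10-7)^2=9, (7-1)^2=36, (8-8)^2=0, (3-3)^2=0, (6-6)^2=0
sum(d^2) = 126.
Step 3: rho = 1 - 6*126 / (10*(10^2 - 1)) = 1 - 756/990 = 0.236364.
Step 4: Under H0, t = rho * sqrt((n-2)/(1-rho^2)) = 0.6880 ~ t(8).
Step 5: Two-sided p-value from the t-distribution with 8 df = 0.510885.
Step 6: alpha = 0.05. fail to reject H0.

rho = 0.2364, p = 0.510885, fail to reject H0 at alpha = 0.05.


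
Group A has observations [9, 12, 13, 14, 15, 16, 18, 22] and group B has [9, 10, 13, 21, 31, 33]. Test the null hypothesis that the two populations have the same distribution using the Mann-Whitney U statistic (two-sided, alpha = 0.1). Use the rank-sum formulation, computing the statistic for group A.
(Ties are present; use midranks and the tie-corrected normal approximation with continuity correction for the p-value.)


Step 1: Combine and sort all 14 observations; assign midranks.
sorted (value, group): (9,X), (9,Y), (10,Y), (12,X), (13,X), (13,Y), (14,X), (15,X), (16,X), (18,X), (21,Y), (22,X), (31,Y), (33,Y)
ranks: 9->1.5, 9->1.5, 10->3, 12->4, 13->5.5, 13->5.5, 14->7, 15->8, 16->9, 18->10, 21->11, 22->12, 31->13, 33->14
Step 2: Rank sum for X: R1 = 1.5 + 4 + 5.5 + 7 + 8 + 9 + 10 + 12 = 57.
Step 3: U_X = R1 - n1(n1+1)/2 = 57 - 8*9/2 = 57 - 36 = 21.
       U_Y = n1*n2 - U_X = 48 - 21 = 27.
Step 4: Ties are present, so use the tie-corrected normal approximation (with continuity correction) for the p-value.
Step 5: p-value = 0.746347; compare to alpha = 0.1. fail to reject H0.

U_X = 21, p = 0.746347, fail to reject H0 at alpha = 0.1.


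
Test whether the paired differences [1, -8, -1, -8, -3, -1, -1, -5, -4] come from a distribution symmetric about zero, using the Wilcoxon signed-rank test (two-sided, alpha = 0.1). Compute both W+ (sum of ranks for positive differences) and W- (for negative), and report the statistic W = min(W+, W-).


Step 1: Drop any zero differences (none here) and take |d_i|.
|d| = [1, 8, 1, 8, 3, 1, 1, 5, 4]
Step 2: Midrank |d_i| (ties get averaged ranks).
ranks: |1|->2.5, |8|->8.5, |1|->2.5, |8|->8.5, |3|->5, |1|->2.5, |1|->2.5, |5|->7, |4|->6
Step 3: Attach original signs; sum ranks with positive sign and with negative sign.
W+ = 2.5 = 2.5
W- = 8.5 + 2.5 + 8.5 + 5 + 2.5 + 2.5 + 7 + 6 = 42.5
(Check: W+ + W- = 45 should equal n(n+1)/2 = 45.)
Step 4: Test statistic W = min(W+, W-) = 2.5.
Step 5: Ties in |d|, so use the tie-corrected normal approximation.
        E[W] = n(n+1)/4 = 9*10/4 = 22.5.
        Tie groups: |d|=1 (t=4), |d|=8 (t=2); sum(t^3 - t) = 66.
        Var[W] = n(n+1)(2n+1)/24 - sum(t^3-t)/48 = 1710/24 - 66/48 = 69.875.
        z = (W - E[W]) / sqrt(Var[W]) = (2.5 - 22.5) / 8.3591 = -2.3926.
        Two-sided p = 2*Phi(z) = 0.016730.
Step 6: alpha = 0.1. reject H0.

W+ = 2.5, W- = 42.5, W = min = 2.5, p = 0.016730, reject H0.


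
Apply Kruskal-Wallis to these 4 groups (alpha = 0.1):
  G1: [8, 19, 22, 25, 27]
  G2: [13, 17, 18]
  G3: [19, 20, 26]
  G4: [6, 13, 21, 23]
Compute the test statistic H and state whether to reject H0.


Step 1: Combine all N = 15 observations and assign midranks.
sorted (value, group, rank): (6,G4,1), (8,G1,2), (13,G2,3.5), (13,G4,3.5), (17,G2,5), (18,G2,6), (19,G1,7.5), (19,G3,7.5), (20,G3,9), (21,G4,10), (22,G1,11), (23,G4,12), (25,G1,13), (26,G3,14), (27,G1,15)
Step 2: Sum ranks within each group.
R_1 = 48.5 (n_1 = 5)
R_2 = 14.5 (n_2 = 3)
R_3 = 30.5 (n_3 = 3)
R_4 = 26.5 (n_4 = 4)
Step 3: H = 12/(N(N+1)) * sum(R_i^2/n_i) - 3(N+1)
     = 12/(15*16) * (48.5^2/5 + 14.5^2/3 + 30.5^2/3 + 26.5^2/4) - 3*16
     = 0.050000 * 1026.18 - 48
     = 3.308958.
Step 4: Ties present; correction factor C = 1 - 12/(15^3 - 15) = 0.996429. Corrected H = 3.308958 / 0.996429 = 3.320818.
Step 5: Under H0, H ~ chi^2(3); p-value = 0.344756.
Step 6: alpha = 0.1. fail to reject H0.

H = 3.3208, df = 3, p = 0.344756, fail to reject H0.


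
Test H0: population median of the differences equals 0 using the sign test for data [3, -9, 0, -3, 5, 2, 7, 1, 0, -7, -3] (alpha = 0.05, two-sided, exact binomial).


Step 1: Discard zero differences. Original n = 11; n_eff = number of nonzero differences = 9.
Nonzero differences (with sign): +3, -9, -3, +5, +2, +7, +1, -7, -3
Step 2: Count signs: positive = 5, negative = 4.
Step 3: Under H0: P(positive) = 0.5, so the number of positives S ~ Bin(9, 0.5).
Step 4: Two-sided exact p-value = sum of Bin(9,0.5) probabilities at or below the observed probability = 1.000000.
Step 5: alpha = 0.05. fail to reject H0.

n_eff = 9, pos = 5, neg = 4, p = 1.000000, fail to reject H0.


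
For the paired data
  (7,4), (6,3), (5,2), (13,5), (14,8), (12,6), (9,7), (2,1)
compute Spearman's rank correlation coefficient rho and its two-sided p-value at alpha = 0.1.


Step 1: Rank x and y separately (midranks; no ties here).
rank(x): 7->4, 6->3, 5->2, 13->7, 14->8, 12->6, 9->5, 2->1
rank(y): 4->4, 3->3, 2->2, 5->5, 8->8, 6->6, 7->7, 1->1
Step 2: d_i = R_x(i) - R_y(i); compute d_i^2.
  (4-4)^2=0, (3-3)^2=0, (2-2)^2=0, (7-5)^2=4, (8-8)^2=0, (6-6)^2=0, (5-7)^2=4, (1-1)^2=0
sum(d^2) = 8.
Step 3: rho = 1 - 6*8 / (8*(8^2 - 1)) = 1 - 48/504 = 0.904762.
Step 4: Under H0, t = rho * sqrt((n-2)/(1-rho^2)) = 5.2034 ~ t(6).
Step 5: Two-sided p-value from the t-distribution with 6 df = 0.002008.
Step 6: alpha = 0.1. reject H0.

rho = 0.9048, p = 0.002008, reject H0 at alpha = 0.1.


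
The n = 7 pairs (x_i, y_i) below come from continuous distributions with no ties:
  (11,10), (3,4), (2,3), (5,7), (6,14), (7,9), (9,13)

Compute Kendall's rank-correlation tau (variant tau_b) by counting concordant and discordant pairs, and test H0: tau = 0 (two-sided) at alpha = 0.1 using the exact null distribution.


Step 1: Enumerate the 21 unordered pairs (i,j) with i<j and classify each by sign(x_j-x_i) * sign(y_j-y_i).
  (1,2):dx=-8,dy=-6->C; (1,3):dx=-9,dy=-7->C; (1,4):dx=-6,dy=-3->C; (1,5):dx=-5,dy=+4->D
  (1,6):dx=-4,dy=-1->C; (1,7):dx=-2,dy=+3->D; (2,3):dx=-1,dy=-1->C; (2,4):dx=+2,dy=+3->C
  (2,5):dx=+3,dy=+10->C; (2,6):dx=+4,dy=+5->C; (2,7):dx=+6,dy=+9->C; (3,4):dx=+3,dy=+4->C
  (3,5):dx=+4,dy=+11->C; (3,6):dx=+5,dy=+6->C; (3,7):dx=+7,dy=+10->C; (4,5):dx=+1,dy=+7->C
  (4,6):dx=+2,dy=+2->C; (4,7):dx=+4,dy=+6->C; (5,6):dx=+1,dy=-5->D; (5,7):dx=+3,dy=-1->D
  (6,7):dx=+2,dy=+4->C
Step 2: C = 17, D = 4, total pairs = 21.
Step 3: tau = (C - D)/(n(n-1)/2) = (17 - 4)/21 = 0.619048.
Step 4: Exact two-sided p-value (enumerate n! = 5040 permutations of y under H0): p = 0.069048.
Step 5: alpha = 0.1. reject H0.

tau_b = 0.6190 (C=17, D=4), p = 0.069048, reject H0.


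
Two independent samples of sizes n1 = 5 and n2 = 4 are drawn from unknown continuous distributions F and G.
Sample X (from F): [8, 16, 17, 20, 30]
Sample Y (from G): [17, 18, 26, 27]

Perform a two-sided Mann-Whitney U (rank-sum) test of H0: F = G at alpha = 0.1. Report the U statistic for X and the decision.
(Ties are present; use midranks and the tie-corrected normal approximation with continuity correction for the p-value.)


Step 1: Combine and sort all 9 observations; assign midranks.
sorted (value, group): (8,X), (16,X), (17,X), (17,Y), (18,Y), (20,X), (26,Y), (27,Y), (30,X)
ranks: 8->1, 16->2, 17->3.5, 17->3.5, 18->5, 20->6, 26->7, 27->8, 30->9
Step 2: Rank sum for X: R1 = 1 + 2 + 3.5 + 6 + 9 = 21.5.
Step 3: U_X = R1 - n1(n1+1)/2 = 21.5 - 5*6/2 = 21.5 - 15 = 6.5.
       U_Y = n1*n2 - U_X = 20 - 6.5 = 13.5.
Step 4: Ties are present, so use the tie-corrected normal approximation (with continuity correction) for the p-value.
Step 5: p-value = 0.460558; compare to alpha = 0.1. fail to reject H0.

U_X = 6.5, p = 0.460558, fail to reject H0 at alpha = 0.1.


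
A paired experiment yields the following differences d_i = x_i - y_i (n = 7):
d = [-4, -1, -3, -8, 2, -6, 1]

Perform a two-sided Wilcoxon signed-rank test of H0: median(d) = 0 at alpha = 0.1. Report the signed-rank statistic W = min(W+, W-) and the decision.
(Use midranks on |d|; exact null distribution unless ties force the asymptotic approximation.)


Step 1: Drop any zero differences (none here) and take |d_i|.
|d| = [4, 1, 3, 8, 2, 6, 1]
Step 2: Midrank |d_i| (ties get averaged ranks).
ranks: |4|->5, |1|->1.5, |3|->4, |8|->7, |2|->3, |6|->6, |1|->1.5
Step 3: Attach original signs; sum ranks with positive sign and with negative sign.
W+ = 3 + 1.5 = 4.5
W- = 5 + 1.5 + 4 + 7 + 6 = 23.5
(Check: W+ + W- = 28 should equal n(n+1)/2 = 28.)
Step 4: Test statistic W = min(W+, W-) = 4.5.
Step 5: Ties in |d|, so use the tie-corrected normal approximation.
        E[W] = n(n+1)/4 = 7*8/4 = 14.
        Tie groups: |d|=1 (t=2); sum(t^3 - t) = 6.
        Var[W] = n(n+1)(2n+1)/24 - sum(t^3-t)/48 = 840/24 - 6/48 = 34.875.
        z = (W - E[W]) / sqrt(Var[W]) = (4.5 - 14) / 5.9055 = -1.6087.
        Two-sided p = 2*Phi(z) = 0.107689.
Step 6: alpha = 0.1. fail to reject H0.

W+ = 4.5, W- = 23.5, W = min = 4.5, p = 0.107689, fail to reject H0.


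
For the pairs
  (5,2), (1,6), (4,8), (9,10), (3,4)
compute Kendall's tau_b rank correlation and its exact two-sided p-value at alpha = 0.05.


Step 1: Enumerate the 10 unordered pairs (i,j) with i<j and classify each by sign(x_j-x_i) * sign(y_j-y_i).
  (1,2):dx=-4,dy=+4->D; (1,3):dx=-1,dy=+6->D; (1,4):dx=+4,dy=+8->C; (1,5):dx=-2,dy=+2->D
  (2,3):dx=+3,dy=+2->C; (2,4):dx=+8,dy=+4->C; (2,5):dx=+2,dy=-2->D; (3,4):dx=+5,dy=+2->C
  (3,5):dx=-1,dy=-4->C; (4,5):dx=-6,dy=-6->C
Step 2: C = 6, D = 4, total pairs = 10.
Step 3: tau = (C - D)/(n(n-1)/2) = (6 - 4)/10 = 0.200000.
Step 4: Exact two-sided p-value (enumerate n! = 120 permutations of y under H0): p = 0.816667.
Step 5: alpha = 0.05. fail to reject H0.

tau_b = 0.2000 (C=6, D=4), p = 0.816667, fail to reject H0.


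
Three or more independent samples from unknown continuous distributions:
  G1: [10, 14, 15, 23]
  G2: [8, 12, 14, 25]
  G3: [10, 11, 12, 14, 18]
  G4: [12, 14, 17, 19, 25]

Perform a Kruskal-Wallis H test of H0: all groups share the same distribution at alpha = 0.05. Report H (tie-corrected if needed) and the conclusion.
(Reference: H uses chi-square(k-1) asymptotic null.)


Step 1: Combine all N = 18 observations and assign midranks.
sorted (value, group, rank): (8,G2,1), (10,G1,2.5), (10,G3,2.5), (11,G3,4), (12,G2,6), (12,G3,6), (12,G4,6), (14,G1,9.5), (14,G2,9.5), (14,G3,9.5), (14,G4,9.5), (15,G1,12), (17,G4,13), (18,G3,14), (19,G4,15), (23,G1,16), (25,G2,17.5), (25,G4,17.5)
Step 2: Sum ranks within each group.
R_1 = 40 (n_1 = 4)
R_2 = 34 (n_2 = 4)
R_3 = 36 (n_3 = 5)
R_4 = 61 (n_4 = 5)
Step 3: H = 12/(N(N+1)) * sum(R_i^2/n_i) - 3(N+1)
     = 12/(18*19) * (40^2/4 + 34^2/4 + 36^2/5 + 61^2/5) - 3*19
     = 0.035088 * 1692.4 - 57
     = 2.382456.
Step 4: Ties present; correction factor C = 1 - 96/(18^3 - 18) = 0.983488. Corrected H = 2.382456 / 0.983488 = 2.422455.
Step 5: Under H0, H ~ chi^2(3); p-value = 0.489468.
Step 6: alpha = 0.05. fail to reject H0.

H = 2.4225, df = 3, p = 0.489468, fail to reject H0.


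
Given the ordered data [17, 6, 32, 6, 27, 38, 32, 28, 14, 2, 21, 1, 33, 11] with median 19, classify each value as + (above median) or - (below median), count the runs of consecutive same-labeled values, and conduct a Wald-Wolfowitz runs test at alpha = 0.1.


Step 1: Compute median = 19; label A = above, B = below.
Labels in order: BBABAAAABBABAB  (n_A = 7, n_B = 7)
Step 2: Count runs R = 9.
Step 3: Under H0 (random ordering), E[R] = 2*n_A*n_B/(n_A+n_B) + 1 = 2*7*7/14 + 1 = 8.0000.
        Var[R] = 2*n_A*n_B*(2*n_A*n_B - n_A - n_B) / ((n_A+n_B)^2 * (n_A+n_B-1)) = 8232/2548 = 3.2308.
        SD[R] = 1.7974.
Step 4: Continuity-corrected z = (R - 0.5 - E[R]) / SD[R] = (9 - 0.5 - 8.0000) / 1.7974 = 0.2782.
Step 5: Two-sided p-value via normal approximation = 2*(1 - Phi(|z|)) = 0.780879.
Step 6: alpha = 0.1. fail to reject H0.

R = 9, z = 0.2782, p = 0.780879, fail to reject H0.


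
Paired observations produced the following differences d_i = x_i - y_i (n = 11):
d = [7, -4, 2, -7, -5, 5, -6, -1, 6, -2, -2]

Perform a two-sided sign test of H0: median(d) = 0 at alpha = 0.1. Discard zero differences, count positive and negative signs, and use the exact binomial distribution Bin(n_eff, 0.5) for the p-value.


Step 1: Discard zero differences. Original n = 11; n_eff = number of nonzero differences = 11.
Nonzero differences (with sign): +7, -4, +2, -7, -5, +5, -6, -1, +6, -2, -2
Step 2: Count signs: positive = 4, negative = 7.
Step 3: Under H0: P(positive) = 0.5, so the number of positives S ~ Bin(11, 0.5).
Step 4: Two-sided exact p-value = sum of Bin(11,0.5) probabilities at or below the observed probability = 0.548828.
Step 5: alpha = 0.1. fail to reject H0.

n_eff = 11, pos = 4, neg = 7, p = 0.548828, fail to reject H0.


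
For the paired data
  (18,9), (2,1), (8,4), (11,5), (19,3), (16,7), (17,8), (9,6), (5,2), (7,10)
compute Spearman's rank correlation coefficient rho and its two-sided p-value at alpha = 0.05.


Step 1: Rank x and y separately (midranks; no ties here).
rank(x): 18->9, 2->1, 8->4, 11->6, 19->10, 16->7, 17->8, 9->5, 5->2, 7->3
rank(y): 9->9, 1->1, 4->4, 5->5, 3->3, 7->7, 8->8, 6->6, 2->2, 10->10
Step 2: d_i = R_x(i) - R_y(i); compute d_i^2.
  (9-9)^2=0, (1-1)^2=0, (4-4)^2=0, (6-5)^2=1, (10-3)^2=49, (7-7)^2=0, (8-8)^2=0, (5-6)^2=1, (2-2)^2=0, (3-10)^2=49
sum(d^2) = 100.
Step 3: rho = 1 - 6*100 / (10*(10^2 - 1)) = 1 - 600/990 = 0.393939.
Step 4: Under H0, t = rho * sqrt((n-2)/(1-rho^2)) = 1.2123 ~ t(8).
Step 5: Two-sided p-value from the t-distribution with 8 df = 0.259998.
Step 6: alpha = 0.05. fail to reject H0.

rho = 0.3939, p = 0.259998, fail to reject H0 at alpha = 0.05.


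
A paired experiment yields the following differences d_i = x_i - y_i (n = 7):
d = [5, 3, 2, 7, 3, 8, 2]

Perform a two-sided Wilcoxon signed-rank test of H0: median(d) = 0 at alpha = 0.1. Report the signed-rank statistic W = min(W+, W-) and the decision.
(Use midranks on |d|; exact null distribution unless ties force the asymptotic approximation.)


Step 1: Drop any zero differences (none here) and take |d_i|.
|d| = [5, 3, 2, 7, 3, 8, 2]
Step 2: Midrank |d_i| (ties get averaged ranks).
ranks: |5|->5, |3|->3.5, |2|->1.5, |7|->6, |3|->3.5, |8|->7, |2|->1.5
Step 3: Attach original signs; sum ranks with positive sign and with negative sign.
W+ = 5 + 3.5 + 1.5 + 6 + 3.5 + 7 + 1.5 = 28
W- = 0 = 0
(Check: W+ + W- = 28 should equal n(n+1)/2 = 28.)
Step 4: Test statistic W = min(W+, W-) = 0.
Step 5: Ties in |d|, so use the tie-corrected normal approximation.
        E[W] = n(n+1)/4 = 7*8/4 = 14.
        Tie groups: |d|=2 (t=2), |d|=3 (t=2); sum(t^3 - t) = 12.
        Var[W] = n(n+1)(2n+1)/24 - sum(t^3-t)/48 = 840/24 - 12/48 = 34.75.
        z = (W - E[W]) / sqrt(Var[W]) = (0 - 14) / 5.8949 = -2.3749.
        Two-sided p = 2*Phi(z) = 0.017552.
Step 6: alpha = 0.1. reject H0.

W+ = 28, W- = 0, W = min = 0, p = 0.017552, reject H0.


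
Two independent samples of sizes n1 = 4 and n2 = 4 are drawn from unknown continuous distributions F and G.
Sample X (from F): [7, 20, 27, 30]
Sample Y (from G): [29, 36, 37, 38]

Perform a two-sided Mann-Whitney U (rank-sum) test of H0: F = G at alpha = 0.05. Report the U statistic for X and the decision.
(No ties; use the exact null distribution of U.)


Step 1: Combine and sort all 8 observations; assign midranks.
sorted (value, group): (7,X), (20,X), (27,X), (29,Y), (30,X), (36,Y), (37,Y), (38,Y)
ranks: 7->1, 20->2, 27->3, 29->4, 30->5, 36->6, 37->7, 38->8
Step 2: Rank sum for X: R1 = 1 + 2 + 3 + 5 = 11.
Step 3: U_X = R1 - n1(n1+1)/2 = 11 - 4*5/2 = 11 - 10 = 1.
       U_Y = n1*n2 - U_X = 16 - 1 = 15.
Step 4: No ties, so the exact null distribution of U (based on enumerating the C(8,4) = 70 equally likely rank assignments) gives the two-sided p-value.
Step 5: p-value = 0.057143; compare to alpha = 0.05. fail to reject H0.

U_X = 1, p = 0.057143, fail to reject H0 at alpha = 0.05.


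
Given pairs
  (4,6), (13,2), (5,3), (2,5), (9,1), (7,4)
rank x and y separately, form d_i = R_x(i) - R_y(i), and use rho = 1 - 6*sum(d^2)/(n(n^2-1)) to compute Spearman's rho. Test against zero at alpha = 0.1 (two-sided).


Step 1: Rank x and y separately (midranks; no ties here).
rank(x): 4->2, 13->6, 5->3, 2->1, 9->5, 7->4
rank(y): 6->6, 2->2, 3->3, 5->5, 1->1, 4->4
Step 2: d_i = R_x(i) - R_y(i); compute d_i^2.
  (2-6)^2=16, (6-2)^2=16, (3-3)^2=0, (1-5)^2=16, (5-1)^2=16, (4-4)^2=0
sum(d^2) = 64.
Step 3: rho = 1 - 6*64 / (6*(6^2 - 1)) = 1 - 384/210 = -0.828571.
Step 4: Under H0, t = rho * sqrt((n-2)/(1-rho^2)) = -2.9598 ~ t(4).
Step 5: Two-sided p-value from the t-distribution with 4 df = 0.041563.
Step 6: alpha = 0.1. reject H0.

rho = -0.8286, p = 0.041563, reject H0 at alpha = 0.1.


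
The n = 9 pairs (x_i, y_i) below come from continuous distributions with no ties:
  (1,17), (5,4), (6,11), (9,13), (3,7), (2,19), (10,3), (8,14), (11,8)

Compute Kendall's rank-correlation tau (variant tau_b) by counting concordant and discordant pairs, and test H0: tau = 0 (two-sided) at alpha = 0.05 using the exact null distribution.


Step 1: Enumerate the 36 unordered pairs (i,j) with i<j and classify each by sign(x_j-x_i) * sign(y_j-y_i).
  (1,2):dx=+4,dy=-13->D; (1,3):dx=+5,dy=-6->D; (1,4):dx=+8,dy=-4->D; (1,5):dx=+2,dy=-10->D
  (1,6):dx=+1,dy=+2->C; (1,7):dx=+9,dy=-14->D; (1,8):dx=+7,dy=-3->D; (1,9):dx=+10,dy=-9->D
  (2,3):dx=+1,dy=+7->C; (2,4):dx=+4,dy=+9->C; (2,5):dx=-2,dy=+3->D; (2,6):dx=-3,dy=+15->D
  (2,7):dx=+5,dy=-1->D; (2,8):dx=+3,dy=+10->C; (2,9):dx=+6,dy=+4->C; (3,4):dx=+3,dy=+2->C
  (3,5):dx=-3,dy=-4->C; (3,6):dx=-4,dy=+8->D; (3,7):dx=+4,dy=-8->D; (3,8):dx=+2,dy=+3->C
  (3,9):dx=+5,dy=-3->D; (4,5):dx=-6,dy=-6->C; (4,6):dx=-7,dy=+6->D; (4,7):dx=+1,dy=-10->D
  (4,8):dx=-1,dy=+1->D; (4,9):dx=+2,dy=-5->D; (5,6):dx=-1,dy=+12->D; (5,7):dx=+7,dy=-4->D
  (5,8):dx=+5,dy=+7->C; (5,9):dx=+8,dy=+1->C; (6,7):dx=+8,dy=-16->D; (6,8):dx=+6,dy=-5->D
  (6,9):dx=+9,dy=-11->D; (7,8):dx=-2,dy=+11->D; (7,9):dx=+1,dy=+5->C; (8,9):dx=+3,dy=-6->D
Step 2: C = 12, D = 24, total pairs = 36.
Step 3: tau = (C - D)/(n(n-1)/2) = (12 - 24)/36 = -0.333333.
Step 4: Exact two-sided p-value (enumerate n! = 362880 permutations of y under H0): p = 0.259518.
Step 5: alpha = 0.05. fail to reject H0.

tau_b = -0.3333 (C=12, D=24), p = 0.259518, fail to reject H0.


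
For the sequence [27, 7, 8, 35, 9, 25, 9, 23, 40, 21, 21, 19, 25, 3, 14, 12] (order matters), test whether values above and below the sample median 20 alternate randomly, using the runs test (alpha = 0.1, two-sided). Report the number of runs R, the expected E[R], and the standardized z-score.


Step 1: Compute median = 20; label A = above, B = below.
Labels in order: ABBABABAAAABABBB  (n_A = 8, n_B = 8)
Step 2: Count runs R = 10.
Step 3: Under H0 (random ordering), E[R] = 2*n_A*n_B/(n_A+n_B) + 1 = 2*8*8/16 + 1 = 9.0000.
        Var[R] = 2*n_A*n_B*(2*n_A*n_B - n_A - n_B) / ((n_A+n_B)^2 * (n_A+n_B-1)) = 14336/3840 = 3.7333.
        SD[R] = 1.9322.
Step 4: Continuity-corrected z = (R - 0.5 - E[R]) / SD[R] = (10 - 0.5 - 9.0000) / 1.9322 = 0.2588.
Step 5: Two-sided p-value via normal approximation = 2*(1 - Phi(|z|)) = 0.795809.
Step 6: alpha = 0.1. fail to reject H0.

R = 10, z = 0.2588, p = 0.795809, fail to reject H0.


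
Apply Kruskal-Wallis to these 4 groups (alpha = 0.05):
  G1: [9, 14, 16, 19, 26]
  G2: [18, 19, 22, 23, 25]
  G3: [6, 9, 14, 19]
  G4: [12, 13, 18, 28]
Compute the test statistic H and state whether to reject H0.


Step 1: Combine all N = 18 observations and assign midranks.
sorted (value, group, rank): (6,G3,1), (9,G1,2.5), (9,G3,2.5), (12,G4,4), (13,G4,5), (14,G1,6.5), (14,G3,6.5), (16,G1,8), (18,G2,9.5), (18,G4,9.5), (19,G1,12), (19,G2,12), (19,G3,12), (22,G2,14), (23,G2,15), (25,G2,16), (26,G1,17), (28,G4,18)
Step 2: Sum ranks within each group.
R_1 = 46 (n_1 = 5)
R_2 = 66.5 (n_2 = 5)
R_3 = 22 (n_3 = 4)
R_4 = 36.5 (n_4 = 4)
Step 3: H = 12/(N(N+1)) * sum(R_i^2/n_i) - 3(N+1)
     = 12/(18*19) * (46^2/5 + 66.5^2/5 + 22^2/4 + 36.5^2/4) - 3*19
     = 0.035088 * 1761.71 - 57
     = 4.814474.
Step 4: Ties present; correction factor C = 1 - 42/(18^3 - 18) = 0.992776. Corrected H = 4.814474 / 0.992776 = 4.849506.
Step 5: Under H0, H ~ chi^2(3); p-value = 0.183155.
Step 6: alpha = 0.05. fail to reject H0.

H = 4.8495, df = 3, p = 0.183155, fail to reject H0.


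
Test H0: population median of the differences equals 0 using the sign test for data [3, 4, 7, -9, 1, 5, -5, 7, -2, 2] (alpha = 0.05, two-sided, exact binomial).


Step 1: Discard zero differences. Original n = 10; n_eff = number of nonzero differences = 10.
Nonzero differences (with sign): +3, +4, +7, -9, +1, +5, -5, +7, -2, +2
Step 2: Count signs: positive = 7, negative = 3.
Step 3: Under H0: P(positive) = 0.5, so the number of positives S ~ Bin(10, 0.5).
Step 4: Two-sided exact p-value = sum of Bin(10,0.5) probabilities at or below the observed probability = 0.343750.
Step 5: alpha = 0.05. fail to reject H0.

n_eff = 10, pos = 7, neg = 3, p = 0.343750, fail to reject H0.


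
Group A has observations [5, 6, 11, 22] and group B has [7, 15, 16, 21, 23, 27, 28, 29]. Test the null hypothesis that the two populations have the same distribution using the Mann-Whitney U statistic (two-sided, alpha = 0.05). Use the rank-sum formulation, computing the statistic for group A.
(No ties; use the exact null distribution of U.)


Step 1: Combine and sort all 12 observations; assign midranks.
sorted (value, group): (5,X), (6,X), (7,Y), (11,X), (15,Y), (16,Y), (21,Y), (22,X), (23,Y), (27,Y), (28,Y), (29,Y)
ranks: 5->1, 6->2, 7->3, 11->4, 15->5, 16->6, 21->7, 22->8, 23->9, 27->10, 28->11, 29->12
Step 2: Rank sum for X: R1 = 1 + 2 + 4 + 8 = 15.
Step 3: U_X = R1 - n1(n1+1)/2 = 15 - 4*5/2 = 15 - 10 = 5.
       U_Y = n1*n2 - U_X = 32 - 5 = 27.
Step 4: No ties, so the exact null distribution of U (based on enumerating the C(12,4) = 495 equally likely rank assignments) gives the two-sided p-value.
Step 5: p-value = 0.072727; compare to alpha = 0.05. fail to reject H0.

U_X = 5, p = 0.072727, fail to reject H0 at alpha = 0.05.


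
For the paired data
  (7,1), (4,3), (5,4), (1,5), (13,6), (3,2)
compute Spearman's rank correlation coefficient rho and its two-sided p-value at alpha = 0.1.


Step 1: Rank x and y separately (midranks; no ties here).
rank(x): 7->5, 4->3, 5->4, 1->1, 13->6, 3->2
rank(y): 1->1, 3->3, 4->4, 5->5, 6->6, 2->2
Step 2: d_i = R_x(i) - R_y(i); compute d_i^2.
  (5-1)^2=16, (3-3)^2=0, (4-4)^2=0, (1-5)^2=16, (6-6)^2=0, (2-2)^2=0
sum(d^2) = 32.
Step 3: rho = 1 - 6*32 / (6*(6^2 - 1)) = 1 - 192/210 = 0.085714.
Step 4: Under H0, t = rho * sqrt((n-2)/(1-rho^2)) = 0.1721 ~ t(4).
Step 5: Two-sided p-value from the t-distribution with 4 df = 0.871743.
Step 6: alpha = 0.1. fail to reject H0.

rho = 0.0857, p = 0.871743, fail to reject H0 at alpha = 0.1.


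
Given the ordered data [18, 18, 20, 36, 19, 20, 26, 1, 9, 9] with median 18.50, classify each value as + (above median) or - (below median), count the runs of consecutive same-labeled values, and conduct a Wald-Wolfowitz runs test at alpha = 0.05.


Step 1: Compute median = 18.50; label A = above, B = below.
Labels in order: BBAAAAABBB  (n_A = 5, n_B = 5)
Step 2: Count runs R = 3.
Step 3: Under H0 (random ordering), E[R] = 2*n_A*n_B/(n_A+n_B) + 1 = 2*5*5/10 + 1 = 6.0000.
        Var[R] = 2*n_A*n_B*(2*n_A*n_B - n_A - n_B) / ((n_A+n_B)^2 * (n_A+n_B-1)) = 2000/900 = 2.2222.
        SD[R] = 1.4907.
Step 4: Continuity-corrected z = (R + 0.5 - E[R]) / SD[R] = (3 + 0.5 - 6.0000) / 1.4907 = -1.6771.
Step 5: Two-sided p-value via normal approximation = 2*(1 - Phi(|z|)) = 0.093533.
Step 6: alpha = 0.05. fail to reject H0.

R = 3, z = -1.6771, p = 0.093533, fail to reject H0.


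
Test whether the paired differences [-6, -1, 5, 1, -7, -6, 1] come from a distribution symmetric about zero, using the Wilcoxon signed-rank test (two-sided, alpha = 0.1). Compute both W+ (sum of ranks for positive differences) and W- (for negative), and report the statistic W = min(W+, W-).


Step 1: Drop any zero differences (none here) and take |d_i|.
|d| = [6, 1, 5, 1, 7, 6, 1]
Step 2: Midrank |d_i| (ties get averaged ranks).
ranks: |6|->5.5, |1|->2, |5|->4, |1|->2, |7|->7, |6|->5.5, |1|->2
Step 3: Attach original signs; sum ranks with positive sign and with negative sign.
W+ = 4 + 2 + 2 = 8
W- = 5.5 + 2 + 7 + 5.5 = 20
(Check: W+ + W- = 28 should equal n(n+1)/2 = 28.)
Step 4: Test statistic W = min(W+, W-) = 8.
Step 5: Ties in |d|, so use the tie-corrected normal approximation.
        E[W] = n(n+1)/4 = 7*8/4 = 14.
        Tie groups: |d|=1 (t=3), |d|=6 (t=2); sum(t^3 - t) = 30.
        Var[W] = n(n+1)(2n+1)/24 - sum(t^3-t)/48 = 840/24 - 30/48 = 34.375.
        z = (W - E[W]) / sqrt(Var[W]) = (8 - 14) / 5.8630 = -1.0234.
        Two-sided p = 2*Phi(z) = 0.306136.
Step 6: alpha = 0.1. fail to reject H0.

W+ = 8, W- = 20, W = min = 8, p = 0.306136, fail to reject H0.
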